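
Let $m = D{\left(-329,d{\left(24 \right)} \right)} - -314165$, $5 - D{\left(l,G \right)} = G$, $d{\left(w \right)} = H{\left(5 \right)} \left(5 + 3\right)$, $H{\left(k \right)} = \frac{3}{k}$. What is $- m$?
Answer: $- \frac{1570826}{5} \approx -3.1417 \cdot 10^{5}$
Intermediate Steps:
$d{\left(w \right)} = \frac{24}{5}$ ($d{\left(w \right)} = \frac{3}{5} \left(5 + 3\right) = 3 \cdot \frac{1}{5} \cdot 8 = \frac{3}{5} \cdot 8 = \frac{24}{5}$)
$D{\left(l,G \right)} = 5 - G$
$m = \frac{1570826}{5}$ ($m = \left(5 - \frac{24}{5}\right) - -314165 = \left(5 - \frac{24}{5}\right) + 314165 = \frac{1}{5} + 314165 = \frac{1570826}{5} \approx 3.1417 \cdot 10^{5}$)
$- m = \left(-1\right) \frac{1570826}{5} = - \frac{1570826}{5}$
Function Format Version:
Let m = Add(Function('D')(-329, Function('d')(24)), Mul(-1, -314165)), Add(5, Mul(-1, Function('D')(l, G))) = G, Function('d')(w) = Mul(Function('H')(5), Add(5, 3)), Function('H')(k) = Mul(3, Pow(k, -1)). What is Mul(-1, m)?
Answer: Rational(-1570826, 5) ≈ -3.1417e+5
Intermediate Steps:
Function('d')(w) = Rational(24, 5) (Function('d')(w) = Mul(Mul(3, Pow(5, -1)), Add(5, 3)) = Mul(Mul(3, Rational(1, 5)), 8) = Mul(Rational(3, 5), 8) = Rational(24, 5))
Function('D')(l, G) = Add(5, Mul(-1, G))
m = Rational(1570826, 5) (m = Add(Add(5, Mul(-1, Rational(24, 5))), Mul(-1, -314165)) = Add(Add(5, Rational(-24, 5)), 314165) = Add(Rational(1, 5), 314165) = Rational(1570826, 5) ≈ 3.1417e+5)
Mul(-1, m) = Mul(-1, Rational(1570826, 5)) = Rational(-1570826, 5)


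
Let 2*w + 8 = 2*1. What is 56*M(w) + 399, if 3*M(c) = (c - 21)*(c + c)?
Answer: 3087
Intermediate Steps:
w = -3 (w = -4 + (2*1)/2 = -4 + (½)*2 = -4 + 1 = -3)
M(c) = 2*c*(-21 + c)/3 (M(c) = ((c - 21)*(c + c))/3 = ((-21 + c)*(2*c))/3 = (2*c*(-21 + c))/3 = 2*c*(-21 + c)/3)
56*M(w) + 399 = 56*((⅔)*(-3)*(-21 - 3)) + 399 = 56*((⅔)*(-3)*(-24)) + 399 = 56*48 + 399 = 2688 + 399 = 3087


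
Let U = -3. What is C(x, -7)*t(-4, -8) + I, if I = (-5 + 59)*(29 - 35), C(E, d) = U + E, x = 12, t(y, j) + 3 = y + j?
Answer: -459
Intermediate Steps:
t(y, j) = -3 + j + y (t(y, j) = -3 + (y + j) = -3 + (j + y) = -3 + j + y)
C(E, d) = -3 + E
I = -324 (I = 54*(-6) = -324)
C(x, -7)*t(-4, -8) + I = (-3 + 12)*(-3 - 8 - 4) - 324 = 9*(-15) - 324 = -135 - 324 = -459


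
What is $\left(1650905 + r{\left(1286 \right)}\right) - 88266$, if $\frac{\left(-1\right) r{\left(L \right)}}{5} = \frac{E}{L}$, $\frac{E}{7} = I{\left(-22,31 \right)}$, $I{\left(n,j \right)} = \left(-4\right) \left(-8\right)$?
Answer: $\frac{1004776317}{643} \approx 1.5626 \cdot 10^{6}$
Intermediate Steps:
$I{\left(n,j \right)} = 32$
$E = 224$ ($E = 7 \cdot 32 = 224$)
$r{\left(L \right)} = - \frac{1120}{L}$ ($r{\left(L \right)} = - 5 \frac{224}{L} = - \frac{1120}{L}$)
$\left(1650905 + r{\left(1286 \right)}\right) - 88266 = \left(1650905 - \frac{1120}{1286}\right) - 88266 = \left(1650905 - \frac{560}{643}\right) - 88266 = \frac{1061531355}{643} - 88266 = \frac{1004776317}{643}$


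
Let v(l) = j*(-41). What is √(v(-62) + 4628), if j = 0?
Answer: 2*√1157 ≈ 68.029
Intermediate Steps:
v(l) = 0 (v(l) = 0*(-41) = 0)
√(v(-62) + 4628) = √(0 + 4628) = √4628 = 2*√1157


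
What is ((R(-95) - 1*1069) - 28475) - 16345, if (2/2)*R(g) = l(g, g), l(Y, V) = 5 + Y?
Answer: -45979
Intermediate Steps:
R(g) = 5 + g
((R(-95) - 1*1069) - 28475) - 16345 = (((5 - 95) - 1*1069) - 28475) - 16345 = ((-90 - 1069) - 28475) - 16345 = (-1159 - 28475) - 16345 = -29634 - 16345 = -45979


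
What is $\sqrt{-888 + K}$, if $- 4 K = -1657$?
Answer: $\frac{i \sqrt{1895}}{2} \approx 21.766 i$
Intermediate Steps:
$K = \frac{1657}{4}$ ($K = \left(- \frac{1}{4}\right) \left(-1657\right) = \frac{1657}{4} \approx 414.25$)
$\sqrt{-888 + K} = \sqrt{-888 + \frac{1657}{4}} = \sqrt{- \frac{1895}{4}} = \frac{i \sqrt{1895}}{2}$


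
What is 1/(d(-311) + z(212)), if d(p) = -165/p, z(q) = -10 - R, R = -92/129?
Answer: -40119/351293 ≈ -0.11420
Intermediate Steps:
R = -92/129 (R = -92*1/129 = -92/129 ≈ -0.71318)
z(q) = -1198/129 (z(q) = -10 - 1*(-92/129) = -10 + 92/129 = -1198/129)
1/(d(-311) + z(212)) = 1/(-165/(-311) - 1198/129) = 1/(-165*(-1/311) - 1198/129) = 1/(165/311 - 1198/129) = 1/(-351293/40119) = -40119/351293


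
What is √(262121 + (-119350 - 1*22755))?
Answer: 4*√7501 ≈ 346.43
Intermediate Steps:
√(262121 + (-119350 - 1*22755)) = √(262121 + (-119350 - 22755)) = √(262121 - 142105) = √120016 = 4*√7501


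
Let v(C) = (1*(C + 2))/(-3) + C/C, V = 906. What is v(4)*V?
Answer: -906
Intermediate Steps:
v(C) = ⅓ - C/3 (v(C) = (1*(2 + C))*(-⅓) + 1 = (2 + C)*(-⅓) + 1 = (-⅔ - C/3) + 1 = ⅓ - C/3)
v(4)*V = (⅓ - ⅓*4)*906 = (⅓ - 4/3)*906 = -1*906 = -906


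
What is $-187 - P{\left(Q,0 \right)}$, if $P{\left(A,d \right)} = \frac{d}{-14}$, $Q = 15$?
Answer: $-187$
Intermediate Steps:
$P{\left(A,d \right)} = - \frac{d}{14}$ ($P{\left(A,d \right)} = d \left(- \frac{1}{14}\right) = - \frac{d}{14}$)
$-187 - P{\left(Q,0 \right)} = -187 - \left(- \frac{1}{14}\right) 0 = -187 - 0 = -187 + 0 = -187$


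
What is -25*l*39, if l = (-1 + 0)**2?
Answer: -975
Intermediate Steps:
l = 1 (l = (-1)**2 = 1)
-25*l*39 = -25*1*39 = -25*39 = -975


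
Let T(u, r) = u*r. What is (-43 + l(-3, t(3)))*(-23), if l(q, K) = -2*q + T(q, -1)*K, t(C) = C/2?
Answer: 1495/2 ≈ 747.50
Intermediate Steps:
T(u, r) = r*u
t(C) = C/2 (t(C) = C*(1/2) = C/2)
l(q, K) = -2*q - K*q (l(q, K) = -2*q + (-q)*K = -2*q - K*q)
(-43 + l(-3, t(3)))*(-23) = (-43 - 3*(-2 - 3/2))*(-23) = (-43 - 3*(-7/2))*(-23) = (-43 + 21/2)*(-23) = -65/2*(-23) = 1495/2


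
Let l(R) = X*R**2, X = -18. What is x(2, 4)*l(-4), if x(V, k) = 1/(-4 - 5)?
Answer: 32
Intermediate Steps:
x(V, k) = -1/9 (x(V, k) = 1/(-9) = -1/9)
l(R) = -18*R**2
x(2, 4)*l(-4) = -(-2)*(-4)**2 = -(-2)*16 = -1/9*(-288) = 32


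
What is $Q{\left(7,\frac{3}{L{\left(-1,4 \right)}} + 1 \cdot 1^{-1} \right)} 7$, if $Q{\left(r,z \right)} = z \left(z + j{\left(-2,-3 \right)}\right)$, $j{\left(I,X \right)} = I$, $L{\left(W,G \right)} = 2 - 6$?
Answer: $- \frac{49}{16} \approx -3.0625$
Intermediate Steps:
$L{\left(W,G \right)} = -4$ ($L{\left(W,G \right)} = 2 - 6 = -4$)
$Q{\left(r,z \right)} = z \left(-2 + z\right)$ ($Q{\left(r,z \right)} = z \left(z - 2\right) = z \left(-2 + z\right)$)
$Q{\left(7,\frac{3}{L{\left(-1,4 \right)}} + 1 \cdot 1^{-1} \right)} 7 = \left(\frac{3}{-4} + 1 \cdot 1^{-1}\right) \left(-2 + \left(\frac{3}{-4} + 1 \cdot 1^{-1}\right)\right) 7 = \left(3 \left(- \frac{1}{4}\right) + 1 \cdot 1\right) \left(-2 + \left(3 \left(- \frac{1}{4}\right) + 1 \cdot 1\right)\right) 7 = \left(- \frac{3}{4} + 1\right) \left(-2 + \left(- \frac{3}{4} + 1\right)\right) 7 = \frac{-2 + \frac{1}{4}}{4} \cdot 7 = \frac{1}{4} \left(- \frac{7}{4}\right) 7 = \left(- \frac{7}{16}\right) 7 = - \frac{49}{16}$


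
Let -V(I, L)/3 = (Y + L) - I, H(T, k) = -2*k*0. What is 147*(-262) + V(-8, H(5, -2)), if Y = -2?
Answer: -38532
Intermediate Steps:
H(T, k) = 0
V(I, L) = 6 - 3*L + 3*I (V(I, L) = -3*((-2 + L) - I) = -3*(-2 + L - I) = 6 - 3*L + 3*I)
147*(-262) + V(-8, H(5, -2)) = 147*(-262) + (6 - 3*0 + 3*(-8)) = -38514 + (6 + 0 - 24) = -38514 - 18 = -38532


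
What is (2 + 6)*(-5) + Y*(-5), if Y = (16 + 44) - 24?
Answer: -220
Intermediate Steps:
Y = 36 (Y = 60 - 24 = 36)
(2 + 6)*(-5) + Y*(-5) = (2 + 6)*(-5) + 36*(-5) = 8*(-5) - 180 = -40 - 180 = -220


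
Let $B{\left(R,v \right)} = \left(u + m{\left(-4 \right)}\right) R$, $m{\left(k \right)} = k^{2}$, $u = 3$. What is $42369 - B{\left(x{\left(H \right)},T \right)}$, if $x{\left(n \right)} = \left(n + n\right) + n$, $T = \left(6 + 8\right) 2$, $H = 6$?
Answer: $42027$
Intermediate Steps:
$T = 28$ ($T = 14 \cdot 2 = 28$)
$x{\left(n \right)} = 3 n$ ($x{\left(n \right)} = 2 n + n = 3 n$)
$B{\left(R,v \right)} = 19 R$ ($B{\left(R,v \right)} = \left(3 + \left(-4\right)^{2}\right) R = \left(3 + 16\right) R = 19 R$)
$42369 - B{\left(x{\left(H \right)},T \right)} = 42369 - 19 \cdot 3 \cdot 6 = 42369 - 19 \cdot 18 = 42369 - 342 = 42027$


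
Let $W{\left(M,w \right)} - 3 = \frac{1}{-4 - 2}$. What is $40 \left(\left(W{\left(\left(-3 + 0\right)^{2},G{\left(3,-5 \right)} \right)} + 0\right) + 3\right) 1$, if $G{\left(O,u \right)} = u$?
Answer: $\frac{700}{3} \approx 233.33$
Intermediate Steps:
$W{\left(M,w \right)} = \frac{17}{6}$ ($W{\left(M,w \right)} = 3 + \frac{1}{-4 - 2} = 3 + \frac{1}{-6} = 3 - \frac{1}{6} = \frac{17}{6}$)
$40 \left(\left(W{\left(\left(-3 + 0\right)^{2},G{\left(3,-5 \right)} \right)} + 0\right) + 3\right) 1 = 40 \left(\left(\frac{17}{6} + 0\right) + 3\right) 1 = 40 \left(\frac{17}{6} + 3\right) 1 = 40 \cdot \frac{35}{6} \cdot 1 = \frac{700}{3} \cdot 1 = \frac{700}{3}$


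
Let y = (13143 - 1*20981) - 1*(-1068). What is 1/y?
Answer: -1/6770 ≈ -0.00014771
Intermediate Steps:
y = -6770 (y = (13143 - 20981) + 1068 = -7838 + 1068 = -6770)
1/y = 1/(-6770) = -1/6770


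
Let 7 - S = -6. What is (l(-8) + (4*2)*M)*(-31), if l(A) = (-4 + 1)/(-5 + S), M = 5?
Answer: -9827/8 ≈ -1228.4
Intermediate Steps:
S = 13 (S = 7 - 1*(-6) = 7 + 6 = 13)
l(A) = -3/8 (l(A) = (-4 + 1)/(-5 + 13) = -3/8)
(l(-8) + (4*2)*M)*(-31) = (-3/8 + (4*2)*5)*(-31) = (-3/8 + 8*5)*(-31) = (-3/8 + 40)*(-31) = (317/8)*(-31) = -9827/8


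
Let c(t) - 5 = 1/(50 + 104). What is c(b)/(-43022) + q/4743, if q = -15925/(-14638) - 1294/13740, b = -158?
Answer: 5660710735151/60771447058804020 ≈ 9.3148e-5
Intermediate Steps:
c(t) = 771/154 (c(t) = 5 + 1/(50 + 104) = 5 + 1/154 = 771/154)
q = 1921807/1933905 (q = -15925*(-1/14638) - 1294*1/13740 = 1225/1126 - 647/6870 = 1921807/1933905 ≈ 0.99374)
c(b)/(-43022) + q/4743 = (771/154)/(-43022) + (1921807/1933905)/4743 = (771/154)*(-1/43022) + (1921807/1933905)*(1/4743) = -771/6625388 + 1921807/9172511415 = 5660710735151/60771447058804020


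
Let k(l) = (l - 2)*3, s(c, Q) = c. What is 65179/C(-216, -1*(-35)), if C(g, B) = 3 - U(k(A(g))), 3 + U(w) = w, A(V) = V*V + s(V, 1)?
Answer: -65179/139308 ≈ -0.46788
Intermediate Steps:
A(V) = V + V**2 (A(V) = V*V + V = V**2 + V = V + V**2)
k(l) = -6 + 3*l (k(l) = (-2 + l)*3 = -6 + 3*l)
U(w) = -3 + w
C(g, B) = 12 - 3*g*(1 + g) (C(g, B) = 3 - (-3 + (-6 + 3*(g*(1 + g)))) = 3 - (-3 + (-6 + 3*g*(1 + g))) = 3 - (-9 + 3*g*(1 + g)) = 3 + (9 - 3*g*(1 + g)) = 12 - 3*g*(1 + g))
65179/C(-216, -1*(-35)) = 65179/(12 - 3*(-216) - 3*(-216)**2) = 65179/(12 + 648 - 3*46656) = 65179/(12 + 648 - 139968) = 65179/(-139308) = 65179*(-1/139308) = -65179/139308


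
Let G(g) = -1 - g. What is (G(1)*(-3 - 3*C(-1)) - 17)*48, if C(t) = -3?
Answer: -1392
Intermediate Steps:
(G(1)*(-3 - 3*C(-1)) - 17)*48 = ((-1 - 1*1)*(-3 - 3*(-3)) - 17)*48 = ((-1 - 1)*(-3 + 9) - 17)*48 = (-2*6 - 17)*48 = (-12 - 17)*48 = -29*48 = -1392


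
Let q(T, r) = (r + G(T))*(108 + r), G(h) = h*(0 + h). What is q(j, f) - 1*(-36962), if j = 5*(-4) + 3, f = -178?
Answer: 29192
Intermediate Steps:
G(h) = h**2 (G(h) = h*h = h**2)
j = -17 (j = -20 + 3 = -17)
q(T, r) = (108 + r)*(r + T**2) (q(T, r) = (r + T**2)*(108 + r) = (108 + r)*(r + T**2))
q(j, f) - 1*(-36962) = ((-178)**2 + 108*(-178) + 108*(-17)**2 - 178*(-17)**2) - 1*(-36962) = (31684 - 19224 + 108*289 - 178*289) + 36962 = (31684 - 19224 + 31212 - 51442) + 36962 = -7770 + 36962 = 29192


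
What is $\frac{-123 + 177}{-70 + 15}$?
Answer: $- \frac{54}{55} \approx -0.98182$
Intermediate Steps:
$\frac{-123 + 177}{-70 + 15} = \frac{54}{-55} = 54 \left(- \frac{1}{55}\right) = - \frac{54}{55}$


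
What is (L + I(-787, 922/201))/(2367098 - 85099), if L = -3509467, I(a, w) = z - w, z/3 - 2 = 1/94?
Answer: -66307842199/43116089106 ≈ -1.5379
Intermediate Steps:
z = 567/94 (z = 6 + 3/94 = 567/94 ≈ 6.0319)
I(a, w) = 567/94 - w
(L + I(-787, 922/201))/(2367098 - 85099) = (-3509467 + (567/94 - 922/201))/(2367098 - 85099) = (-3509467 + (567/94 - 922/201))/2281999 = (-3509467 + (567/94 - 1*922/201))*(1/2281999) = (-3509467 + (567/94 - 922/201))*(1/2281999) = (-3509467 + 27299/18894)*(1/2281999) = -66307842199/18894*1/2281999 = -66307842199/43116089106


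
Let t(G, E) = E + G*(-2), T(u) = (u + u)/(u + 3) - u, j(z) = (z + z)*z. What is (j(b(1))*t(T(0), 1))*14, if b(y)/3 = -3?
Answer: 2268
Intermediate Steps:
b(y) = -9 (b(y) = 3*(-3) = -9)
j(z) = 2*z² (j(z) = (2*z)*z = 2*z²)
T(u) = -u + 2*u/(3 + u) (T(u) = (2*u)/(3 + u) - u = 2*u/(3 + u) - u = -u + 2*u/(3 + u))
t(G, E) = E - 2*G
(j(b(1))*t(T(0), 1))*14 = ((2*(-9)²)*(1 - (-2)*0*(1 + 0)/(3 + 0)))*14 = ((2*81)*(1 - (-2)*0/3))*14 = (162*(1 - (-2)*0/3))*14 = (162*(1 - 2*0))*14 = (162*(1 + 0))*14 = (162*1)*14 = 162*14 = 2268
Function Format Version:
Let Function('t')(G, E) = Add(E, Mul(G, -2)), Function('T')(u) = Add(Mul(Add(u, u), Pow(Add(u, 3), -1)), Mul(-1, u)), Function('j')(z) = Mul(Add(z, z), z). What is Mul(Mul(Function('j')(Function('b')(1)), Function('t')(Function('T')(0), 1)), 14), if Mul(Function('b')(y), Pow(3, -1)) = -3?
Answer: 2268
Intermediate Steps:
Function('b')(y) = -9 (Function('b')(y) = Mul(3, -3) = -9)
Function('j')(z) = Mul(2, Pow(z, 2)) (Function('j')(z) = Mul(Mul(2, z), z) = Mul(2, Pow(z, 2)))
Function('T')(u) = Add(Mul(-1, u), Mul(2, u, Pow(Add(3, u), -1))) (Function('T')(u) = Add(Mul(Mul(2, u), Pow(Add(3, u), -1)), Mul(-1, u)) = Add(Mul(2, u, Pow(Add(3, u), -1)), Mul(-1, u)) = Add(Mul(-1, u), Mul(2, u, Pow(Add(3, u), -1))))
Function('t')(G, E) = Add(E, Mul(-2, G))
Mul(Mul(Function('j')(Function('b')(1)), Function('t')(Function('T')(0), 1)), 14) = Mul(Mul(Mul(2, Pow(-9, 2)), Add(1, Mul(-2, Mul(-1, 0, Pow(Add(3, 0), -1), Add(1, 0))))), 14) = Mul(Mul(Mul(2, 81), Add(1, Mul(-2, Mul(-1, 0, Pow(3, -1), 1)))), 14) = Mul(Mul(162, Add(1, Mul(-2, Mul(-1, 0, Rational(1, 3), 1)))), 14) = Mul(Mul(162, Add(1, Mul(-2, 0))), 14) = Mul(Mul(162, Add(1, 0)), 14) = Mul(Mul(162, 1), 14) = Mul(162, 14) = 2268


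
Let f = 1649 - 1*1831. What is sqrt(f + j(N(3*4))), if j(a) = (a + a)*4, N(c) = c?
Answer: I*sqrt(86) ≈ 9.2736*I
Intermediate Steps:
f = -182 (f = 1649 - 1831 = -182)
j(a) = 8*a (j(a) = (2*a)*4 = 8*a)
sqrt(f + j(N(3*4))) = sqrt(-182 + 8*(3*4)) = sqrt(-182 + 8*12) = sqrt(-182 + 96) = sqrt(-86) = I*sqrt(86)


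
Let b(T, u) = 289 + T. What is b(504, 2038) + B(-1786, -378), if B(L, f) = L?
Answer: -993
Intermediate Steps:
b(504, 2038) + B(-1786, -378) = (289 + 504) - 1786 = 793 - 1786 = -993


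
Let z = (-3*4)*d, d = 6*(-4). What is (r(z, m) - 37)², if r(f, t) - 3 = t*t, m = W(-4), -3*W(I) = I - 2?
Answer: 900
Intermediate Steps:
d = -24
W(I) = ⅔ - I/3 (W(I) = -(I - 2)/3 = -(-2 + I)/3 = ⅔ - I/3)
m = 2 (m = ⅔ - ⅓*(-4) = ⅔ + 4/3 = 2)
z = 288 (z = -3*4*(-24) = -12*(-24) = 288)
r(f, t) = 3 + t² (r(f, t) = 3 + t*t = 3 + t²)
(r(z, m) - 37)² = ((3 + 2²) - 37)² = ((3 + 4) - 37)² = (7 - 37)² = (-30)² = 900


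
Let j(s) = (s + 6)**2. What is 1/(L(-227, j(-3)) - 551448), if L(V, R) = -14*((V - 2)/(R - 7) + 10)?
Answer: -1/549985 ≈ -1.8182e-6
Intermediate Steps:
j(s) = (6 + s)**2
L(V, R) = -140 - 14*(-2 + V)/(-7 + R) (L(V, R) = -14*((-2 + V)/(-7 + R) + 10) = -14*(10 + (-2 + V)/(-7 + R)) = -140 - 14*(-2 + V)/(-7 + R))
1/(L(-227, j(-3)) - 551448) = 1/(14*(72 - 1*(-227) - 10*(6 - 3)**2)/(-7 + (6 - 3)**2) - 551448) = 1/(14*(72 + 227 - 10*3**2)/(-7 + 3**2) - 551448) = 1/(14*(72 + 227 - 10*9)/(-7 + 9) - 551448) = 1/(14*(72 + 227 - 90)/2 - 551448) = 1/(14*(1/2)*209 - 551448) = 1/(1463 - 551448) = 1/(-549985) = -1/549985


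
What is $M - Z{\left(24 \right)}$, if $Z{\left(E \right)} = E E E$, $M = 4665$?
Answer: $-9159$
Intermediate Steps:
$Z{\left(E \right)} = E^{3}$ ($Z{\left(E \right)} = E^{2} E = E^{3}$)
$M - Z{\left(24 \right)} = 4665 - 24^{3} = 4665 - 13824 = -9159$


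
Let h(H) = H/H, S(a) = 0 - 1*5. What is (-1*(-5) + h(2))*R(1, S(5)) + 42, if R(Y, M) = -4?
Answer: 18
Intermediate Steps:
S(a) = -5 (S(a) = 0 - 5 = -5)
h(H) = 1
(-1*(-5) + h(2))*R(1, S(5)) + 42 = (-1*(-5) + 1)*(-4) + 42 = (5 + 1)*(-4) + 42 = 6*(-4) + 42 = -24 + 42 = 18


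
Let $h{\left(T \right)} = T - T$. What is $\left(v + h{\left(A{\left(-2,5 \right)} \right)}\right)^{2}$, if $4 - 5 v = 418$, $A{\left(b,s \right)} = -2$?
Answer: $\frac{171396}{25} \approx 6855.8$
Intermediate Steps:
$h{\left(T \right)} = 0$
$v = - \frac{414}{5}$ ($v = \frac{4}{5} - \frac{418}{5} = - \frac{414}{5} \approx -82.8$)
$\left(v + h{\left(A{\left(-2,5 \right)} \right)}\right)^{2} = \left(- \frac{414}{5} + 0\right)^{2} = \left(- \frac{414}{5}\right)^{2} = \frac{171396}{25}$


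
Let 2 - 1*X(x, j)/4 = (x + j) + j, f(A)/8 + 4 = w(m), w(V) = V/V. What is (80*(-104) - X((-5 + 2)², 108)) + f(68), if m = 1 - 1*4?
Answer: -7452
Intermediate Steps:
m = -3 (m = 1 - 4 = -3)
w(V) = 1
f(A) = -24 (f(A) = -32 + 8*1 = -32 + 8 = -24)
X(x, j) = 8 - 8*j - 4*x (X(x, j) = 8 - 4*((x + j) + j) = 8 - 4*((j + x) + j) = 8 - 4*(x + 2*j) = 8 + (-8*j - 4*x) = 8 - 8*j - 4*x)
(80*(-104) - X((-5 + 2)², 108)) + f(68) = (80*(-104) - (8 - 8*108 - 4*(-5 + 2)²)) - 24 = (-8320 - (8 - 864 - 4*(-3)²)) - 24 = (-8320 - (8 - 864 - 4*9)) - 24 = (-8320 - (8 - 864 - 36)) - 24 = (-8320 - 1*(-892)) - 24 = (-8320 + 892) - 24 = -7428 - 24 = -7452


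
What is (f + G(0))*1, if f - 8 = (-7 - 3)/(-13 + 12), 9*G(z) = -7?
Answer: 155/9 ≈ 17.222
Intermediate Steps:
G(z) = -7/9 (G(z) = (1/9)*(-7) = -7/9)
f = 18 (f = 8 + (-7 - 3)/(-13 + 12) = 8 - 10/(-1) = 8 - 10*(-1) = 8 + 10 = 18)
(f + G(0))*1 = (18 - 7/9)*1 = (155/9)*1 = 155/9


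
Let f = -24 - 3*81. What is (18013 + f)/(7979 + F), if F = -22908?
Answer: -17746/14929 ≈ -1.1887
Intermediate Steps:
f = -267 (f = -24 - 243 = -267)
(18013 + f)/(7979 + F) = (18013 - 267)/(7979 - 22908) = 17746/(-14929) = 17746*(-1/14929) = -17746/14929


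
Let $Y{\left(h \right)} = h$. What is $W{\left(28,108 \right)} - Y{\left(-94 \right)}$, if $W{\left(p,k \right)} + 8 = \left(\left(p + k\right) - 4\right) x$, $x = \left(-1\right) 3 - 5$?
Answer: $-970$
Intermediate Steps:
$x = -8$ ($x = -3 - 5 = -8$)
$W{\left(p,k \right)} = 24 - 8 k - 8 p$ ($W{\left(p,k \right)} = -8 + \left(\left(p + k\right) - 4\right) \left(-8\right) = -8 + \left(\left(k + p\right) - 4\right) \left(-8\right) = -8 + \left(-4 + k + p\right) \left(-8\right) = -8 - \left(-32 + 8 k + 8 p\right) = 24 - 8 k - 8 p$)
$W{\left(28,108 \right)} - Y{\left(-94 \right)} = \left(24 - 864 - 224\right) - -94 = \left(24 - 864 - 224\right) + 94 = -1064 + 94 = -970$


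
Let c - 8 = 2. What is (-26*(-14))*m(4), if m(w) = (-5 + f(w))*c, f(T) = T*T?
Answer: 40040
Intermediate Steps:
c = 10 (c = 8 + 2 = 10)
f(T) = T²
m(w) = -50 + 10*w² (m(w) = (-5 + w²)*10 = -50 + 10*w²)
(-26*(-14))*m(4) = (-26*(-14))*(-50 + 10*4²) = 364*(-50 + 10*16) = 364*(-50 + 160) = 364*110 = 40040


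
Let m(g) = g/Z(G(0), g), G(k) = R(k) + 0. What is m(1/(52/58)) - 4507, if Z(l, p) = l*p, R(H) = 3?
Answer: -13520/3 ≈ -4506.7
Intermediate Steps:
G(k) = 3 (G(k) = 3 + 0 = 3)
m(g) = ⅓ (m(g) = g/((3*g)) = g*(1/(3*g)) = ⅓)
m(1/(52/58)) - 4507 = ⅓ - 4507 = -13520/3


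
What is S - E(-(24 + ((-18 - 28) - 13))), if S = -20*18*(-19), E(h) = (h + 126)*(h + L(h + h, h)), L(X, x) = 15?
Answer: -1210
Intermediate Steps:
E(h) = (15 + h)*(126 + h) (E(h) = (h + 126)*(h + 15) = (126 + h)*(15 + h) = (15 + h)*(126 + h))
S = 6840 (S = -360*(-19) = 6840)
S - E(-(24 + ((-18 - 28) - 13))) = 6840 - (1890 + (-(24 + ((-18 - 28) - 13)))**2 + 141*(-(24 + ((-18 - 28) - 13)))) = 6840 - (1890 + (-(24 + (-46 - 13)))**2 + 141*(-(24 + (-46 - 13)))) = 6840 - (1890 + (-(24 - 59))**2 + 141*(-(24 - 59))) = 6840 - (1890 + (-1*(-35))**2 + 141*(-1*(-35))) = 6840 - (1890 + 35**2 + 141*35) = 6840 - (1890 + 1225 + 4935) = 6840 - 1*8050 = 6840 - 8050 = -1210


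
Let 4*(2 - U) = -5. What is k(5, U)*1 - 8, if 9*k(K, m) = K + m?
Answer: -85/12 ≈ -7.0833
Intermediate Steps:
U = 13/4 (U = 2 - 1/4*(-5) = 2 + 5/4 = 13/4 ≈ 3.2500)
k(K, m) = K/9 + m/9 (k(K, m) = (K + m)/9 = K/9 + m/9)
k(5, U)*1 - 8 = ((1/9)*5 + (1/9)*(13/4))*1 - 8 = (5/9 + 13/36)*1 - 8 = (11/12)*1 - 8 = 11/12 - 8 = -85/12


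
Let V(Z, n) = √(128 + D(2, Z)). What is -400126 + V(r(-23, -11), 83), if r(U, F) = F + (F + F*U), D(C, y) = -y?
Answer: -400126 + I*√103 ≈ -4.0013e+5 + 10.149*I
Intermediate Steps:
r(U, F) = 2*F + F*U
V(Z, n) = √(128 - Z)
-400126 + V(r(-23, -11), 83) = -400126 + √(128 - (-11)*(2 - 23)) = -400126 + √(128 - (-11)*(-21)) = -400126 + √(128 - 1*231) = -400126 + √(128 - 231) = -400126 + √(-103) = -400126 + I*√103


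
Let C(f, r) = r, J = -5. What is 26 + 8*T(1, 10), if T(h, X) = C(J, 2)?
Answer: 42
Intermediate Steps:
T(h, X) = 2
26 + 8*T(1, 10) = 26 + 8*2 = 26 + 16 = 42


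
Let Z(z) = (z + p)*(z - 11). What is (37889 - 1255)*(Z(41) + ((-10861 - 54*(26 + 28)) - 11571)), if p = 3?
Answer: -880241752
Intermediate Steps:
Z(z) = (-11 + z)*(3 + z) (Z(z) = (z + 3)*(z - 11) = (3 + z)*(-11 + z) = (-11 + z)*(3 + z))
(37889 - 1255)*(Z(41) + ((-10861 - 54*(26 + 28)) - 11571)) = (37889 - 1255)*((-33 + 41² - 8*41) + ((-10861 - 54*(26 + 28)) - 11571)) = 36634*((-33 + 1681 - 328) + ((-10861 - 54*54) - 11571)) = 36634*(1320 + ((-10861 - 2916) - 11571)) = 36634*(1320 + (-13777 - 11571)) = 36634*(1320 - 25348) = 36634*(-24028) = -880241752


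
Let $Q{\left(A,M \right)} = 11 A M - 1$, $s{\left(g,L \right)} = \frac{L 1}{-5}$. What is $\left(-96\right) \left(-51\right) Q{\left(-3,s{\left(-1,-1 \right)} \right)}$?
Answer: $- \frac{186048}{5} \approx -37210.0$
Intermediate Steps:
$s{\left(g,L \right)} = - \frac{L}{5}$ ($s{\left(g,L \right)} = L \left(- \frac{1}{5}\right) = - \frac{L}{5}$)
$Q{\left(A,M \right)} = -1 + 11 A M$ ($Q{\left(A,M \right)} = 11 A M - 1 = -1 + 11 A M$)
$\left(-96\right) \left(-51\right) Q{\left(-3,s{\left(-1,-1 \right)} \right)} = \left(-96\right) \left(-51\right) \left(-1 + 11 \left(-3\right) \left(\left(- \frac{1}{5}\right) \left(-1\right)\right)\right) = 4896 \left(-1 + 11 \left(-3\right) \frac{1}{5}\right) = 4896 \left(-1 - \frac{33}{5}\right) = 4896 \left(- \frac{38}{5}\right) = - \frac{186048}{5}$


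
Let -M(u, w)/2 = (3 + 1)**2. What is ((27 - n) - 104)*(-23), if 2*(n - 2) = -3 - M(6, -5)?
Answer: 4301/2 ≈ 2150.5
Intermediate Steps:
M(u, w) = -32 (M(u, w) = -2*(3 + 1)**2 = -2*4**2 = -2*16 = -32)
n = 33/2 (n = 2 + (-3 - 1*(-32))/2 = 2 + (-3 + 32)/2 = 2 + (1/2)*29 = 2 + 29/2 = 33/2 ≈ 16.500)
((27 - n) - 104)*(-23) = ((27 - 1*33/2) - 104)*(-23) = ((27 - 33/2) - 104)*(-23) = (21/2 - 104)*(-23) = -187/2*(-23) = 4301/2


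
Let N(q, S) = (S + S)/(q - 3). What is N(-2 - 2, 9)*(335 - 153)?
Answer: -468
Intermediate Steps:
N(q, S) = 2*S/(-3 + q) (N(q, S) = (2*S)/(-3 + q) = 2*S/(-3 + q))
N(-2 - 2, 9)*(335 - 153) = (2*9/(-3 + (-2 - 2)))*(335 - 153) = (2*9/(-3 - 4))*182 = (2*9/(-7))*182 = (2*9*(-⅐))*182 = -18/7*182 = -468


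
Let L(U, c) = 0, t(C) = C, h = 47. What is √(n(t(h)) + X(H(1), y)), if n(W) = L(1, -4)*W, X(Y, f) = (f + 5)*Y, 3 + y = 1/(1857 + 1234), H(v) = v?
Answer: 3*√2123517/3091 ≈ 1.4143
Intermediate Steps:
y = -9272/3091 (y = -3 + 1/(1857 + 1234) = -3 + 1/3091 = -9272/3091 ≈ -2.9997)
X(Y, f) = Y*(5 + f) (X(Y, f) = (5 + f)*Y = Y*(5 + f))
n(W) = 0 (n(W) = 0*W = 0)
√(n(t(h)) + X(H(1), y)) = √(0 + 1*(5 - 9272/3091)) = √(0 + 1*(6183/3091)) = √(0 + 6183/3091) = √(6183/3091) = 3*√2123517/3091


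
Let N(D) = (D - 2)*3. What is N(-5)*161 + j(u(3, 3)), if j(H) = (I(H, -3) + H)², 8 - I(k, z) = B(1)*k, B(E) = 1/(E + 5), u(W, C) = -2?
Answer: -30068/9 ≈ -3340.9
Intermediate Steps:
B(E) = 1/(5 + E)
I(k, z) = 8 - k/6 (I(k, z) = 8 - k/(5 + 1) = 8 - k/6)
N(D) = -6 + 3*D (N(D) = (-2 + D)*3 = -6 + 3*D)
j(H) = (8 + 5*H/6)² (j(H) = ((8 - H/6) + H)² = (8 + 5*H/6)²)
N(-5)*161 + j(u(3, 3)) = (-6 + 3*(-5))*161 + (48 + 5*(-2))²/36 = (-6 - 15)*161 + (48 - 10)²/36 = -21*161 + (1/36)*38² = -3381 + (1/36)*1444 = -3381 + 361/9 = -30068/9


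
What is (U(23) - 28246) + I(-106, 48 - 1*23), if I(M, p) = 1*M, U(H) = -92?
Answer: -28444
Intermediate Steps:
I(M, p) = M
(U(23) - 28246) + I(-106, 48 - 1*23) = (-92 - 28246) - 106 = -28338 - 106 = -28444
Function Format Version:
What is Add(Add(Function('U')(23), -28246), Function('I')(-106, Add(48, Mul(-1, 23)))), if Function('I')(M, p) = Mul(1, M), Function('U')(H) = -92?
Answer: -28444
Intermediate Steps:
Function('I')(M, p) = M
Add(Add(Function('U')(23), -28246), Function('I')(-106, Add(48, Mul(-1, 23)))) = Add(Add(-92, -28246), -106) = Add(-28338, -106) = -28444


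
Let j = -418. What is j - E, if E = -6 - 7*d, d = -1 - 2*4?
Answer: -475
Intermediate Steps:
d = -9 (d = -1 - 8 = -9)
E = 57 (E = -6 - 7*(-9) = -6 + 63 = 57)
j - E = -418 - 1*57 = -418 - 57 = -475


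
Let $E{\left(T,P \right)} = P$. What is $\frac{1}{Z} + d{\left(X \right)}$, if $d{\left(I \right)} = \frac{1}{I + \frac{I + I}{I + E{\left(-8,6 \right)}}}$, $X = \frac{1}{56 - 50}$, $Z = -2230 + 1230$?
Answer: $\frac{221951}{49000} \approx 4.5296$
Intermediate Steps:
$Z = -1000$
$X = \frac{1}{6} \approx 0.16667$
$d{\left(I \right)} = \frac{1}{I + \frac{2 I}{6 + I}}$ ($d{\left(I \right)} = \frac{1}{I + \frac{I + I}{I + 6}} = \frac{1}{I + \frac{2 I}{6 + I}}$)
$\frac{1}{Z} + d{\left(X \right)} = \frac{1}{-1000} + \frac{\frac{1}{\frac{1}{6}} \left(6 + \frac{1}{6}\right)}{8 + \frac{1}{6}} = - \frac{1}{1000} + 6 \frac{1}{\frac{49}{6}} \cdot \frac{37}{6} = - \frac{1}{1000} + 6 \cdot \frac{6}{49} \cdot \frac{37}{6} = - \frac{1}{1000} + \frac{222}{49} = \frac{221951}{49000}$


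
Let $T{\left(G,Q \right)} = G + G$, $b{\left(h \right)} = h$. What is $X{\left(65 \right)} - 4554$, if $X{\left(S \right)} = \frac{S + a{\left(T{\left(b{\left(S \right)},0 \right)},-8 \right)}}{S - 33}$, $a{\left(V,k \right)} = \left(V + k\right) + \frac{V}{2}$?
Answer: $- \frac{36369}{8} \approx -4546.1$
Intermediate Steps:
$T{\left(G,Q \right)} = 2 G$
$a{\left(V,k \right)} = k + \frac{3 V}{2}$ ($a{\left(V,k \right)} = \left(V + k\right) + V \frac{1}{2} = \left(V + k\right) + \frac{V}{2} = k + \frac{3 V}{2}$)
$X{\left(S \right)} = \frac{-8 + 4 S}{-33 + S}$ ($X{\left(S \right)} = \frac{S + \left(-8 + \frac{3 \cdot 2 S}{2}\right)}{S - 33} = \frac{S + \left(-8 + 3 S\right)}{-33 + S} = \frac{-8 + 4 S}{-33 + S}$)
$X{\left(65 \right)} - 4554 = \frac{4 \left(-2 + 65\right)}{-33 + 65} - 4554 = 4 \cdot \frac{1}{32} \cdot 63 - 4554 = \frac{63}{8} - 4554 = - \frac{36369}{8}$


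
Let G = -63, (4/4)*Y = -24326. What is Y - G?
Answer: -24263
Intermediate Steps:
Y = -24326
Y - G = -24326 - 1*(-63) = -24326 + 63 = -24263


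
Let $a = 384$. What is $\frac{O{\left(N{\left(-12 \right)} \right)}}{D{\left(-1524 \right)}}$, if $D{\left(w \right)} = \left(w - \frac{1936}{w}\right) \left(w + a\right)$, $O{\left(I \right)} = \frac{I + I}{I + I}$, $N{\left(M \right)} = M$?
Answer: $\frac{127}{220460800} \approx 5.7607 \cdot 10^{-7}$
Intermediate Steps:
$O{\left(I \right)} = 1$ ($O{\left(I \right)} = \frac{2 I}{2 I} = 2 I \frac{1}{2 I} = 1$)
$D{\left(w \right)} = \left(384 + w\right) \left(w - \frac{1936}{w}\right)$ ($D{\left(w \right)} = \left(w - \frac{1936}{w}\right) \left(w + 384\right) = \left(w - \frac{1936}{w}\right) \left(384 + w\right) = \left(384 + w\right) \left(w - \frac{1936}{w}\right)$)
$\frac{O{\left(N{\left(-12 \right)} \right)}}{D{\left(-1524 \right)}} = 1 \frac{1}{-1936 + \left(-1524\right)^{2} - \frac{743424}{-1524} + 384 \left(-1524\right)} = 1 \frac{1}{-1936 + 2322576 - - \frac{61952}{127} - 585216} = 1 \frac{1}{-1936 + 2322576 + \frac{61952}{127} - 585216} = 1 \frac{1}{\frac{220460800}{127}} = 1 \cdot \frac{127}{220460800} = \frac{127}{220460800}$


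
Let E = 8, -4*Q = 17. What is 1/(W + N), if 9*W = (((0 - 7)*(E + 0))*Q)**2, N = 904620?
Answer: 9/8198224 ≈ 1.0978e-6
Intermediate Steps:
Q = -17/4 (Q = -1/4*17 = -17/4 ≈ -4.2500)
W = 56644/9 (W = (((0 - 7)*(8 + 0))*(-17/4))**2/9 = (-7*8*(-17/4))**2/9 = (-56*(-17/4))**2/9 = (1/9)*238**2 = (1/9)*56644 = 56644/9 ≈ 6293.8)
1/(W + N) = 1/(56644/9 + 904620) = 1/(8198224/9) = 9/8198224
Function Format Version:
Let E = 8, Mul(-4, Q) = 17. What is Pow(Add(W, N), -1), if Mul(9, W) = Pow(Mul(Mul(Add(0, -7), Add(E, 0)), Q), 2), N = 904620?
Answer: Rational(9, 8198224) ≈ 1.0978e-6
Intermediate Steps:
Q = Rational(-17, 4) (Q = Mul(Rational(-1, 4), 17) = Rational(-17, 4) ≈ -4.2500)
W = Rational(56644, 9) (W = Mul(Rational(1, 9), Pow(Mul(Mul(Add(0, -7), Add(8, 0)), Rational(-17, 4)), 2)) = Mul(Rational(1, 9), Pow(Mul(Mul(-7, 8), Rational(-17, 4)), 2)) = Mul(Rational(1, 9), Pow(Mul(-56, Rational(-17, 4)), 2)) = Mul(Rational(1, 9), Pow(238, 2)) = Mul(Rational(1, 9), 56644) = Rational(56644, 9) ≈ 6293.8)
Pow(Add(W, N), -1) = Pow(Add(Rational(56644, 9), 904620), -1) = Pow(Rational(8198224, 9), -1) = Rational(9, 8198224)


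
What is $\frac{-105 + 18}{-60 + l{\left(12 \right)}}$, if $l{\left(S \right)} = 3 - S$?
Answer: $\frac{29}{23} \approx 1.2609$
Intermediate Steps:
$\frac{-105 + 18}{-60 + l{\left(12 \right)}} = \frac{-105 + 18}{-60 + \left(3 - 12\right)} = - \frac{87}{-60 + \left(3 - 12\right)} = - \frac{87}{-60 - 9} = - \frac{87}{-69} = \left(-87\right) \left(- \frac{1}{69}\right) = \frac{29}{23}$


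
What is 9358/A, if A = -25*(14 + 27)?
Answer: -9358/1025 ≈ -9.1298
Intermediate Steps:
A = -1025 (A = -25*41 = -1025)
9358/A = 9358/(-1025) = 9358*(-1/1025) = -9358/1025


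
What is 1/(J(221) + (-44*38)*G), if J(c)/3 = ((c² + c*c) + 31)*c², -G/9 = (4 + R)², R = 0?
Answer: 1/14317442667 ≈ 6.9845e-11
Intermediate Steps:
G = -144 (G = -9*(4 + 0)² = -9*4² = -9*16 = -144)
J(c) = 3*c²*(31 + 2*c²) (J(c) = 3*(((c² + c*c) + 31)*c²) = 3*(((c² + c²) + 31)*c²) = 3*((2*c² + 31)*c²) = 3*((31 + 2*c²)*c²) = 3*(c²*(31 + 2*c²)) = 3*c²*(31 + 2*c²))
1/(J(221) + (-44*38)*G) = 1/(221²*(93 + 6*221²) - 44*38*(-144)) = 1/(48841*(93 + 6*48841) - 1672*(-144)) = 1/(48841*(93 + 293046) + 240768) = 1/(48841*293139 + 240768) = 1/(14317201899 + 240768) = 1/14317442667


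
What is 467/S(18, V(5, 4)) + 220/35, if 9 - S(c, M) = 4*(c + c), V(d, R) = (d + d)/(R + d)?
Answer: 2671/945 ≈ 2.8265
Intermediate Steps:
V(d, R) = 2*d/(R + d) (V(d, R) = (2*d)/(R + d) = 2*d/(R + d))
S(c, M) = 9 - 8*c (S(c, M) = 9 - 4*(c + c) = 9 - 4*2*c = 9 - 8*c)
467/S(18, V(5, 4)) + 220/35 = 467/(9 - 8*18) + 220/35 = 467/(9 - 144) + 220*(1/35) = 467/(-135) + 44/7 = 467*(-1/135) + 44/7 = -467/135 + 44/7 = 2671/945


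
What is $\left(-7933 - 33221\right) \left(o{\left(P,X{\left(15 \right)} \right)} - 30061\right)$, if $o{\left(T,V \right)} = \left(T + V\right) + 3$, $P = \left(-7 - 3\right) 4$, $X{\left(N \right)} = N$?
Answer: $1238035782$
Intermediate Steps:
$P = -40$ ($P = \left(-10\right) 4 = -40$)
$o{\left(T,V \right)} = 3 + T + V$
$\left(-7933 - 33221\right) \left(o{\left(P,X{\left(15 \right)} \right)} - 30061\right) = \left(-7933 - 33221\right) \left(\left(3 - 40 + 15\right) - 30061\right) = - 41154 \left(-22 - 30061\right) = \left(-41154\right) \left(-30083\right) = 1238035782$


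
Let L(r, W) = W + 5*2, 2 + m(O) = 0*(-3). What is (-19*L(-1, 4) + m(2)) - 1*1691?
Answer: -1959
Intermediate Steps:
m(O) = -2 (m(O) = -2 + 0*(-3) = -2 + 0 = -2)
L(r, W) = 10 + W (L(r, W) = W + 10 = 10 + W)
(-19*L(-1, 4) + m(2)) - 1*1691 = (-19*(10 + 4) - 2) - 1*1691 = (-19*14 - 2) - 1691 = (-266 - 2) - 1691 = -268 - 1691 = -1959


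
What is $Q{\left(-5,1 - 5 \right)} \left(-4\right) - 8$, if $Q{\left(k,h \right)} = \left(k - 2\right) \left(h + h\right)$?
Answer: $-232$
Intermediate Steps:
$Q{\left(k,h \right)} = 2 h \left(-2 + k\right)$ ($Q{\left(k,h \right)} = \left(-2 + k\right) 2 h = 2 h \left(-2 + k\right)$)
$Q{\left(-5,1 - 5 \right)} \left(-4\right) - 8 = 2 \left(1 - 5\right) \left(-2 - 5\right) \left(-4\right) - 8 = 2 \left(-4\right) \left(-7\right) \left(-4\right) - 8 = 56 \left(-4\right) - 8 = -224 - 8 = -232$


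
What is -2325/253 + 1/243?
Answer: -564722/61479 ≈ -9.1856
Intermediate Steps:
-2325/253 + 1/243 = -564722/61479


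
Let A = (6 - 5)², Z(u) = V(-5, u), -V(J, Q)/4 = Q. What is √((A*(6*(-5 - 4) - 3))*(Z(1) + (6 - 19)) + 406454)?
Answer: √407423 ≈ 638.30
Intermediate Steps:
V(J, Q) = -4*Q
Z(u) = -4*u
A = 1 (A = 1² = 1)
√((A*(6*(-5 - 4) - 3))*(Z(1) + (6 - 19)) + 406454) = √((1*(6*(-5 - 4) - 3))*(-4*1 + (6 - 19)) + 406454) = √((1*(6*(-9) - 3))*(-4 - 13) + 406454) = √((1*(-54 - 3))*(-17) + 406454) = √((1*(-57))*(-17) + 406454) = √(-57*(-17) + 406454) = √(969 + 406454) = √407423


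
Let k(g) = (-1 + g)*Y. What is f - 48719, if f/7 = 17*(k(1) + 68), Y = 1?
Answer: -40627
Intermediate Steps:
k(g) = -1 + g (k(g) = (-1 + g)*1 = -1 + g)
f = 8092 (f = 7*(17*((-1 + 1) + 68)) = 7*(17*(0 + 68)) = 7*(17*68) = 7*1156 = 8092)
f - 48719 = 8092 - 48719 = -40627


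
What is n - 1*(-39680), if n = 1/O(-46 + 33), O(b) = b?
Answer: 515839/13 ≈ 39680.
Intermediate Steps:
n = -1/13 (n = 1/(-46 + 33) = 1/(-13) = -1/13 ≈ -0.076923)
n - 1*(-39680) = -1/13 - 1*(-39680) = -1/13 + 39680 = 515839/13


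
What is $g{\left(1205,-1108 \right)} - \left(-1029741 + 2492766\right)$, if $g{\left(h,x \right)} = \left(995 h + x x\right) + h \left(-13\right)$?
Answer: $947949$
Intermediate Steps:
$g{\left(h,x \right)} = x^{2} + 982 h$ ($g{\left(h,x \right)} = \left(995 h + x^{2}\right) - 13 h = \left(x^{2} + 995 h\right) - 13 h = x^{2} + 982 h$)
$g{\left(1205,-1108 \right)} - \left(-1029741 + 2492766\right) = \left(\left(-1108\right)^{2} + 982 \cdot 1205\right) - \left(-1029741 + 2492766\right) = \left(1227664 + 1183310\right) - 1463025 = 2410974 - 1463025 = 947949$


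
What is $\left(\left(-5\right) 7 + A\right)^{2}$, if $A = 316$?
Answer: $78961$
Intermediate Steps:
$\left(\left(-5\right) 7 + A\right)^{2} = \left(\left(-5\right) 7 + 316\right)^{2} = \left(-35 + 316\right)^{2} = 281^{2} = 78961$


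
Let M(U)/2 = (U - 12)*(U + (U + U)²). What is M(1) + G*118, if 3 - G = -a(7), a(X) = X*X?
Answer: 6026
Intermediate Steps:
a(X) = X²
G = 52 (G = 3 - (-1)*7² = 3 - (-1)*49 = 3 - 1*(-49) = 3 + 49 = 52)
M(U) = 2*(-12 + U)*(U + 4*U²) (M(U) = 2*((U - 12)*(U + (U + U)²)) = 2*((-12 + U)*(U + (2*U)²)) = 2*((-12 + U)*(U + 4*U²)) = 2*(-12 + U)*(U + 4*U²))
M(1) + G*118 = 2*1*(-12 - 47*1 + 4*1²) + 52*118 = 2*1*(-12 - 47 + 4*1) + 6136 = 2*1*(-12 - 47 + 4) + 6136 = 2*1*(-55) + 6136 = -110 + 6136 = 6026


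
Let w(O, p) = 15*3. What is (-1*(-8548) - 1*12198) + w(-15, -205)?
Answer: -3605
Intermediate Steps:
w(O, p) = 45
(-1*(-8548) - 1*12198) + w(-15, -205) = (-1*(-8548) - 1*12198) + 45 = (8548 - 12198) + 45 = -3650 + 45 = -3605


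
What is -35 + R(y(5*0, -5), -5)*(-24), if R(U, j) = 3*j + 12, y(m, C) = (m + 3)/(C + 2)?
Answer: 37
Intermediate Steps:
y(m, C) = (3 + m)/(2 + C)
R(U, j) = 12 + 3*j
-35 + R(y(5*0, -5), -5)*(-24) = -35 + (12 + 3*(-5))*(-24) = -35 + (12 - 15)*(-24) = -35 - 3*(-24) = -35 + 72 = 37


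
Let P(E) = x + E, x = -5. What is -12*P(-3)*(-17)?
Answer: -1632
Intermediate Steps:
P(E) = -5 + E
-12*P(-3)*(-17) = -12*(-5 - 3)*(-17) = -12*(-8)*(-17) = 96*(-17) = -1632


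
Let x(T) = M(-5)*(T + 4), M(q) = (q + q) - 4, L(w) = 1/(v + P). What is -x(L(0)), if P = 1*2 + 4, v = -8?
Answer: 49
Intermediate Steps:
P = 6 (P = 2 + 4 = 6)
L(w) = -1/2 (L(w) = 1/(-8 + 6) = 1/(-2) = -1/2)
M(q) = -4 + 2*q (M(q) = 2*q - 4 = -4 + 2*q)
x(T) = -56 - 14*T (x(T) = (-4 + 2*(-5))*(T + 4) = (-4 - 10)*(4 + T) = -14*(4 + T) = -56 - 14*T)
-x(L(0)) = -(-56 - 14*(-1/2)) = -(-56 + 7) = -1*(-49) = 49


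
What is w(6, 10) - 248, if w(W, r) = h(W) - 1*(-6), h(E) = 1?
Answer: -241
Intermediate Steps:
w(W, r) = 7 (w(W, r) = 1 - 1*(-6) = 1 + 6 = 7)
w(6, 10) - 248 = 7 - 248 = -241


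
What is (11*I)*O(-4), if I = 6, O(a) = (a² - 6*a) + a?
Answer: 2376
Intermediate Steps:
O(a) = a² - 5*a
(11*I)*O(-4) = (11*6)*(-4*(-5 - 4)) = 66*(-4*(-9)) = 66*36 = 2376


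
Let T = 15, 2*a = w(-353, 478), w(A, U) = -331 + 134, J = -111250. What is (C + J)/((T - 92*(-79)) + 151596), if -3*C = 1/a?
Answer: -65748748/93897489 ≈ -0.70022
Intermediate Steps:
w(A, U) = -197
a = -197/2 (a = (1/2)*(-197) = -197/2 ≈ -98.500)
C = 2/591 (C = -1/(3*(-197/2)) = -1/3*(-2/197) = 2/591 ≈ 0.0033841)
(C + J)/((T - 92*(-79)) + 151596) = (2/591 - 111250)/((15 - 92*(-79)) + 151596) = -65748748/(591*((15 + 7268) + 151596)) = -65748748/(591*(7283 + 151596)) = -65748748/591/158879 = -65748748/591*1/158879 = -65748748/93897489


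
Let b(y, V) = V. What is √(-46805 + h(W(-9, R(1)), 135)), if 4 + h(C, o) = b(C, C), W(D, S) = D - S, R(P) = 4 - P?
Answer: I*√46821 ≈ 216.38*I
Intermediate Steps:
h(C, o) = -4 + C
√(-46805 + h(W(-9, R(1)), 135)) = √(-46805 + (-4 + (-9 - (4 - 1*1)))) = √(-46805 + (-4 + (-9 - (4 - 1)))) = √(-46805 + (-4 + (-9 - 1*3))) = √(-46805 + (-4 + (-9 - 3))) = √(-46805 + (-4 - 12)) = √(-46805 - 16) = √(-46821) = I*√46821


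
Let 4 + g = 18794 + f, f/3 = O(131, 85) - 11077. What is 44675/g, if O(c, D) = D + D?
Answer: -44675/13931 ≈ -3.2069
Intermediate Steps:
O(c, D) = 2*D
f = -32721 (f = 3*(2*85 - 11077) = 3*(170 - 11077) = 3*(-10907) = -32721)
g = -13931 (g = -4 + (18794 - 32721) = -4 - 13927 = -13931)
44675/g = 44675/(-13931) = 44675*(-1/13931) = -44675/13931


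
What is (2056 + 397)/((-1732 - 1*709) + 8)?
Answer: -2453/2433 ≈ -1.0082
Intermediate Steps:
(2056 + 397)/((-1732 - 1*709) + 8) = 2453/((-1732 - 709) + 8) = 2453/(-2441 + 8) = 2453/(-2433) = 2453*(-1/2433) = -2453/2433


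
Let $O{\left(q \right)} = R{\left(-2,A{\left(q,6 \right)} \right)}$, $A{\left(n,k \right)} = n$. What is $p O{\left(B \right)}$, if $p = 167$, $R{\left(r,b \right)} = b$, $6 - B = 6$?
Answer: $0$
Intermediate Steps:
$B = 0$ ($B = 6 - 6 = 0$)
$O{\left(q \right)} = q$
$p O{\left(B \right)} = 167 \cdot 0 = 0$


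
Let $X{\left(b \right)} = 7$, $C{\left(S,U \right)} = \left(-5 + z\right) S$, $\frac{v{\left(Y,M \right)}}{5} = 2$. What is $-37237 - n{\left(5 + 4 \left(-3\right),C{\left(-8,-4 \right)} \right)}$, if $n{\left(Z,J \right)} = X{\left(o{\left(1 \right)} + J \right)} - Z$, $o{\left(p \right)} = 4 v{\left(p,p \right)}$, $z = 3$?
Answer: $-37251$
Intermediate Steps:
$v{\left(Y,M \right)} = 10$ ($v{\left(Y,M \right)} = 5 \cdot 2 = 10$)
$o{\left(p \right)} = 40$ ($o{\left(p \right)} = 4 \cdot 10 = 40$)
$C{\left(S,U \right)} = - 2 S$ ($C{\left(S,U \right)} = \left(-5 + 3\right) S = - 2 S$)
$n{\left(Z,J \right)} = 7 - Z$
$-37237 - n{\left(5 + 4 \left(-3\right),C{\left(-8,-4 \right)} \right)} = -37237 - \left(7 - \left(5 + 4 \left(-3\right)\right)\right) = -37237 - \left(7 - \left(5 - 12\right)\right) = -37237 - \left(7 - -7\right) = -37237 - \left(7 + 7\right) = -37237 - 14 = -37251$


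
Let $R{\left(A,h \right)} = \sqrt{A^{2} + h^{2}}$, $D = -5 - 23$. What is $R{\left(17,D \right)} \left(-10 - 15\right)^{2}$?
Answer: $625 \sqrt{1073} \approx 20473.0$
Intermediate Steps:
$D = -28$ ($D = -5 - 23 = -28$)
$R{\left(17,D \right)} \left(-10 - 15\right)^{2} = \sqrt{17^{2} + \left(-28\right)^{2}} \left(-10 - 15\right)^{2} = \sqrt{289 + 784} \left(-25\right)^{2} = \sqrt{1073} \cdot 625 = 625 \sqrt{1073}$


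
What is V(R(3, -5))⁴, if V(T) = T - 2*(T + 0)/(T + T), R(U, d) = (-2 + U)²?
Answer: 0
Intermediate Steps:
V(T) = -1 + T (V(T) = T - 2*T/(2*T) = T - 2*T*1/(2*T) = T - 2*½ = T - 1 = -1 + T)
V(R(3, -5))⁴ = (-1 + (-2 + 3)²)⁴ = (-1 + 1²)⁴ = (-1 + 1)⁴ = 0⁴ = 0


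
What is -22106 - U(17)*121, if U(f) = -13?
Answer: -20533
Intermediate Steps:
-22106 - U(17)*121 = -22106 - (-13)*121 = -22106 - 1*(-1573) = -22106 + 1573 = -20533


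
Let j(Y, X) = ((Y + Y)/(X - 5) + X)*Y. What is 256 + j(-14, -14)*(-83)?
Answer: -271692/19 ≈ -14300.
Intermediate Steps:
j(Y, X) = Y*(X + 2*Y/(-5 + X)) (j(Y, X) = ((2*Y)/(-5 + X) + X)*Y = (2*Y/(-5 + X) + X)*Y = (X + 2*Y/(-5 + X))*Y = Y*(X + 2*Y/(-5 + X)))
256 + j(-14, -14)*(-83) = 256 - 14*((-14)² - 5*(-14) + 2*(-14))/(-5 - 14)*(-83) = 256 - 14*(196 + 70 - 28)/(-19)*(-83) = 256 - 14*(-1/19)*238*(-83) = 256 + (3332/19)*(-83) = 256 - 276556/19 = -271692/19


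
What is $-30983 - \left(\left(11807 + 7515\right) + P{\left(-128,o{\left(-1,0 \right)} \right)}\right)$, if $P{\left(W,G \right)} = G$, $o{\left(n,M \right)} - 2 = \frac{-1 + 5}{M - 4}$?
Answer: $-50306$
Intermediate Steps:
$o{\left(n,M \right)} = 2 + \frac{4}{-4 + M}$ ($o{\left(n,M \right)} = 2 + \frac{-1 + 5}{M - 4} = 2 + \frac{4}{-4 + M}$)
$-30983 - \left(\left(11807 + 7515\right) + P{\left(-128,o{\left(-1,0 \right)} \right)}\right) = -30983 - \left(\left(11807 + 7515\right) + \frac{2 \left(-2 + 0\right)}{-4 + 0}\right) = -30983 - \left(19322 + 2 \frac{1}{-4} \left(-2\right)\right) = -30983 - \left(19322 + 2 \left(- \frac{1}{4}\right) \left(-2\right)\right) = -30983 - \left(19322 + 1\right) = -30983 - 19323 = -50306$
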